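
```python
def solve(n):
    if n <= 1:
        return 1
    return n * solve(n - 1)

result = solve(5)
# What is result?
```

solve(5) = 5 * 4 * 3 * 2 * 1 = 120

Answer: 120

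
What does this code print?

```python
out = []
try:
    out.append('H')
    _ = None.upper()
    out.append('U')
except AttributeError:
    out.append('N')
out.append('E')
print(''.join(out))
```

Execution trace: 'H' (try body) → 'N' (except AttributeError) → 'E' (after the try/except). Output: HNE

Answer: HNE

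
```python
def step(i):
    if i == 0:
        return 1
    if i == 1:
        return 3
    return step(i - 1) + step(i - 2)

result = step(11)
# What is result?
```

Build up from base cases: step(0)=1, step(1)=3, step(2)=4, step(3)=7, step(4)=11, step(5)=18, step(6)=29, ..., step(11)=322

Answer: 322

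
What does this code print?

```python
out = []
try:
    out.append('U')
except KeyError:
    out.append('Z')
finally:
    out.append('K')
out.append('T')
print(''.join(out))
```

Execution trace: 'U' (try body, no exception) → 'K' (finally) → 'T' (after the try/except). Output: UKT

Answer: UKT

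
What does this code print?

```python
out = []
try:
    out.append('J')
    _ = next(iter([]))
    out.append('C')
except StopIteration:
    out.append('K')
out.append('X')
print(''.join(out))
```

Execution trace: 'J' (try body) → 'K' (except StopIteration) → 'X' (after the try/except). Output: JKX

Answer: JKX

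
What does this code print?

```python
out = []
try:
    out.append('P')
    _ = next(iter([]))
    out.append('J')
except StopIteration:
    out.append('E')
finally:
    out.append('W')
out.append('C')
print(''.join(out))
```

Execution trace: 'P' (try body) → 'E' (except StopIteration) → 'W' (finally) → 'C' (after the try/except). Output: PEWC

Answer: PEWC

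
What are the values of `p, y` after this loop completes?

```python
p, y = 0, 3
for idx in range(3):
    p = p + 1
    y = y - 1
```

p goes 0→3, y goes 3→0
`p, y` takes the values: (0, 3) → (1, 3) → (1, 2) → (2, 2) → (2, 1) → (3, 1) → (3, 0)

Answer: 3, 0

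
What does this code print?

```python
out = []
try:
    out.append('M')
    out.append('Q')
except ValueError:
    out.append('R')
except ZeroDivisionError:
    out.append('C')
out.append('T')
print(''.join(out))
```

Execution trace: 'M' (try body) → 'Q' (try body, no exception) → 'T' (after the try/except). Output: MQT

Answer: MQT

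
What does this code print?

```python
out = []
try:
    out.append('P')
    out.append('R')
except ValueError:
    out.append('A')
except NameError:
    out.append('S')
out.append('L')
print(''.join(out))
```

Execution trace: 'P' (try body) → 'R' (try body, no exception) → 'L' (after the try/except). Output: PRL

Answer: PRL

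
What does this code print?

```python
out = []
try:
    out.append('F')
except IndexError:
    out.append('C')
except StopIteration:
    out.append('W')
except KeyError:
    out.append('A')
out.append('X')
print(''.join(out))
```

Execution trace: 'F' (try body, no exception) → 'X' (after the try/except). Output: FX

Answer: FX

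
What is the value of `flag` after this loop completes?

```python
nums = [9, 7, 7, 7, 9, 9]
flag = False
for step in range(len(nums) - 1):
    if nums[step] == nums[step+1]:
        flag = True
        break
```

Check consecutive duplicates in [9, 7, 7, 7, 9, 9]
`flag` takes the values: False → True

Answer: True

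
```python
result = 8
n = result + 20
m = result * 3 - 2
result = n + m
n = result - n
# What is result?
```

Trace:
`result = 8` → result = 8
`n = result + 20` → n = 28
`m = result * 3 - 2` → m = 22
`result = n + m` → result = 50
`n = result - n` → n = 22
So result = 50

Answer: 50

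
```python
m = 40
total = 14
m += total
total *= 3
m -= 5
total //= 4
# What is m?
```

Trace:
`m = 40` → m = 40
`total = 14` → total = 14
`m += total` → m = 54
`total *= 3` → total = 42
`m -= 5` → m = 49
`total //= 4` → total = 10
So m = 49

Answer: 49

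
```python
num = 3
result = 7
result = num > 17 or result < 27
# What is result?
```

Trace:
`num = 3` → num = 3
`result = 7` → result = 7
`result = num > 17 or result < 27` → result = True
So result = True

Answer: True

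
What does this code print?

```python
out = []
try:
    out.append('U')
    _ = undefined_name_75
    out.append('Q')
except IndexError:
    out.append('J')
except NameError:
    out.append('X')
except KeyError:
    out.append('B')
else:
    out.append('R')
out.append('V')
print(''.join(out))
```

Execution trace: 'U' (try body) → 'X' (except NameError) → 'V' (after the try/except). Output: UXV

Answer: UXV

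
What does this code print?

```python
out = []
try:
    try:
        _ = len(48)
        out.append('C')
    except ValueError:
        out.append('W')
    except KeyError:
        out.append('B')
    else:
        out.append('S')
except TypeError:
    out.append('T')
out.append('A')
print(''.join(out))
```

Execution trace: 'T' (outer except TypeError) → 'A' (after the try/except). Output: TA

Answer: TA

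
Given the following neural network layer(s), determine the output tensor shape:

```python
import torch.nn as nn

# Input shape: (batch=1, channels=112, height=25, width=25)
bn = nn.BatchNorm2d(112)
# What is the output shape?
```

Input: (1, 112, 25, 25) -> Output: (1, 112, 25, 25)

Answer: (1, 112, 25, 25)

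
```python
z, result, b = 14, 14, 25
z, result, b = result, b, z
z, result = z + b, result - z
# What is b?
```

Trace:
`z, result, b = 14, 14, 25` → z = 14; result = 14; b = 25
`z, result, b = result, b, z` → z = 14; result = 25; b = 14
`z, result = z + b, result - z` → z = 28; result = 11
So b = 14

Answer: 14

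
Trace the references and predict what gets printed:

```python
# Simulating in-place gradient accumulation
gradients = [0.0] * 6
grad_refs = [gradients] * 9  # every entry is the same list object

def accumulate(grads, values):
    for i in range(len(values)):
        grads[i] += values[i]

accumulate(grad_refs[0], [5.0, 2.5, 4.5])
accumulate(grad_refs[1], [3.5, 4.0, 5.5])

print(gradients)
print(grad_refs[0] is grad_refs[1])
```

Key concept: gradient accumulation aliasing.
Step by step:
`gradients = [0.0] * 6` → gradients = [0.0, 0.0, 0.0, 0.0, 0.0, 0.0]
`grad_refs = [gradients] * 9` → grad_refs = [[0.0, 0.0, 0.0, 0.0, 0.0, 0.0], [0.0, 0.0, 0.0, 0.0, 0.0, 0.0], [0.0, 0.0, 0.0, 0.0, 0.0, 0.0], [0.0, 0.0, 0.0, 0.0, 0.0, 0.0], [0.0, 0.0, 0.0, 0.0, 0.0, 0.0], [0.0, 0.0, 0.0, 0.0, 0.0, 0.0], [0.0, 0.0, 0.0, 0.0, 0.0, 0.0], [0.0, 0.0, 0.0, 0.0, 0.0, 0.0], [0.0, 0.0, 0.0, 0.0, 0.0, 0.0]]
`accumulate(grad_refs[0], [5.0, 2.5, 4.5])` → gradients = [5.0, 2.5, 4.5, 0.0, 0.0, 0.0]; grad_refs = [[5.0, 2.5, 4.5, 0.0, 0.0, 0.0], [5.0, 2.5, 4.5, 0.0, 0.0, 0.0], [5.0, 2.5, 4.5, 0.0, 0.0, 0.0], [5.0, 2.5, 4.5, 0.0, 0.0, 0.0], [5.0, 2.5, 4.5, 0.0, 0.0, 0.0], [5.0, 2.5, 4.5, 0.0, 0.0, 0.0], [5.0, 2.5, 4.5, 0.0, 0.0, 0.0], [5.0, 2.5, 4.5, 0.0, 0.0, 0.0], [5.0, 2.5, 4.5, 0.0, 0.0, 0.0]]
`accumulate(grad_refs[1], [3.5, 4.0, 5.5])` → gradients = [8.5, 6.5, 10.0, 0.0, 0.0, 0.0]; grad_refs = [[8.5, 6.5, 10.0, 0.0, 0.0, 0.0], [8.5, 6.5, 10.0, 0.0, 0.0, 0.0], [8.5, 6.5, 10.0, 0.0, 0.0, 0.0], [8.5, 6.5, 10.0, 0.0, 0.0, 0.0], [8.5, 6.5, 10.0, 0.0, 0.0, 0.0], [8.5, 6.5, 10.0, 0.0, 0.0, 0.0], [8.5, 6.5, 10.0, 0.0, 0.0, 0.0], [8.5, 6.5, 10.0, 0.0, 0.0, 0.0], [8.5, 6.5, 10.0, 0.0, 0.0, 0.0]]
`print(gradients)` → prints [8.5, 6.5, 10.0, 0.0, 0.0, 0.0]
`print(grad_refs[0] is grad_refs[1])` → prints True

Answer:
[8.5, 6.5, 10.0, 0.0, 0.0, 0.0]
True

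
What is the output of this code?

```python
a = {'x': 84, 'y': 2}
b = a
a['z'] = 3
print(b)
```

Key concept: dict aliasing.
Step by step:
`a = {'x': 84, 'y': 2}` → a = {'x': 84, 'y': 2}
`b = a` → b = {'x': 84, 'y': 2} (same object as a)
`a['z'] = 3` → a = {'x': 84, 'y': 2, 'z': 3} (same object as b); b = {'x': 84, 'y': 2, 'z': 3} (same object as a)
`print(b)` → prints {'x': 84, 'y': 2, 'z': 3}

Answer: {'x': 84, 'y': 2, 'z': 3}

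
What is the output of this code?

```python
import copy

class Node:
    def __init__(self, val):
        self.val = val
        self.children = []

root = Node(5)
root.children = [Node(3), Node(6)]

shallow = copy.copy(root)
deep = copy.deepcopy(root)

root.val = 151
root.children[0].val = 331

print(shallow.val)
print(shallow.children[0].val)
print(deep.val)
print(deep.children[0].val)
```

Key concept: deep copy with custom objects.
Step by step:
`root = Node(5)` → root = Node(val=5, children=[])
`root.children = [Node(3), Node(6)]` → root = Node(val=5, children=[Node(val=3, children=[]), Node(val=6, children=[])])
`shallow = copy.copy(root)` → shallow = Node(val=5, children=[Node(val=3, children=[]), Node(val=6, children=[])])
`deep = copy.deepcopy(root)` → deep = Node(val=5, children=[Node(val=3, children=[]), Node(val=6, children=[])])
`root.val = 151` → root = Node(val=151, children=[Node(val=3, children=[]), Node(val=6, children=[])])
`root.children[0].val = 331` → root = Node(val=151, children=[Node(val=331, children=[]), Node(val=6, children=[])]); shallow = Node(val=5, children=[Node(val=331, children=[]), Node(val=6, children=[])])
`print(shallow.val)` → prints 5
`print(shallow.children[0].val)` → prints 331
`print(deep.val)` → prints 5
`print(deep.children[0].val)` → prints 3

Answer:
5
331
5
3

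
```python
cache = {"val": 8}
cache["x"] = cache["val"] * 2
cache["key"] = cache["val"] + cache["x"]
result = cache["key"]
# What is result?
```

Trace:
`cache = {"val": 8}` → cache = {'val': 8}
`cache["x"] = cache["val"] * 2` → cache = {'val': 8, 'x': 16}
`cache["key"] = cache["val"] + cache["x"]` → cache = {'val': 8, 'x': 16, 'key': 24}
`result = cache["key"]` → result = 24
So result = 24

Answer: 24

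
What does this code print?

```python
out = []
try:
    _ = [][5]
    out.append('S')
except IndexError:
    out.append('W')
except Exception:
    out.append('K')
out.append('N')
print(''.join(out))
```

Execution trace: 'W' (except IndexError) → 'N' (after the try/except). Output: WN

Answer: WN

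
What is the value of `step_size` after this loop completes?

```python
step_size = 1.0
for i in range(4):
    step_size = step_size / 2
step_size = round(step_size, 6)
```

Halving LR 4 times: 1 / 2^4
`step_size` takes the values: 1.0 → 0.5 → 0.25 → 0.125 → 0.0625

Answer: 0.0625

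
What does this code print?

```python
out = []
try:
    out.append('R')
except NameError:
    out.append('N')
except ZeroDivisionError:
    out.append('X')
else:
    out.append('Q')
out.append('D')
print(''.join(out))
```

Execution trace: 'R' (try body, no exception) → 'Q' (else) → 'D' (after the try/except). Output: RQD

Answer: RQD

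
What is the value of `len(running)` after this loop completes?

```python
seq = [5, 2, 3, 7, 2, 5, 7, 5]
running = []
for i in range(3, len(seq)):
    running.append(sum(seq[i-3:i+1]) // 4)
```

Number of 4-element averages
`running` takes the values: [] → [4] → [4, 3] → [4, 3, 4] → [4, 3, 4, 5] → [4, 3, 4, 5, 4]
So `len(running)` = 5

Answer: 5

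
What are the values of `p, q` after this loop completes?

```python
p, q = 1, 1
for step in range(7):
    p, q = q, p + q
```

Fibonacci: after 7 iterations
`p, q` takes the values: (1, 1) → (1, 2) → (2, 3) → (3, 5) → (5, 8) → (8, 13) → (13, 21) → (21, 34)

Answer: 21, 34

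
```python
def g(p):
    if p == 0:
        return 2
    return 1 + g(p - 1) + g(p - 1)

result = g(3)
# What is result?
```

g(p) = 1 + 2·g(p-1), g(0)=2. Closed form: (2+1)·2^3 - 1 = 23.

Answer: 23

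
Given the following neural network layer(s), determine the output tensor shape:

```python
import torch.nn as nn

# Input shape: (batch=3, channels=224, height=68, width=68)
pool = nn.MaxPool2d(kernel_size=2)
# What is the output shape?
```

Input: (3, 224, 68, 68) -> Output: (3, 224, 34, 34)

Answer: (3, 224, 34, 34)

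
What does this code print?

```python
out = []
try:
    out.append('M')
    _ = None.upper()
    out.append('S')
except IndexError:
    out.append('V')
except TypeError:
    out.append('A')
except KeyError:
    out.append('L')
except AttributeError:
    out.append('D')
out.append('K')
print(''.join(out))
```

Execution trace: 'M' (try body) → 'D' (except AttributeError) → 'K' (after the try/except). Output: MDK

Answer: MDK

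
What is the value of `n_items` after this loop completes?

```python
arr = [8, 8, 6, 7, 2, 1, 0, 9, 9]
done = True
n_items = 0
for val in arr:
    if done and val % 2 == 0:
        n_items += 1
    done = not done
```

Count even values at even positions
`n_items` takes the values: 0 → 1 → 2 → 3 → 4

Answer: 4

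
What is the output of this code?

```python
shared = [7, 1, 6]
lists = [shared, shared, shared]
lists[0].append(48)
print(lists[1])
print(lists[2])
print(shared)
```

Key concept: list of same reference.
Step by step:
`shared = [7, 1, 6]` → shared = [7, 1, 6]
`lists = [shared, shared, shared]` → lists = [[7, 1, 6], [7, 1, 6], [7, 1, 6]]
`lists[0].append(48)` → shared = [7, 1, 6, 48]; lists = [[7, 1, 6, 48], [7, 1, 6, 48], [7, 1, 6, 48]]
`print(lists[1])` → prints [7, 1, 6, 48]
`print(lists[2])` → prints [7, 1, 6, 48]
`print(shared)` → prints [7, 1, 6, 48]

Answer:
[7, 1, 6, 48]
[7, 1, 6, 48]
[7, 1, 6, 48]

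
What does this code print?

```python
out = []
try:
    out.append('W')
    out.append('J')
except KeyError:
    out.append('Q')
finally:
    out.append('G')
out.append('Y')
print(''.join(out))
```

Execution trace: 'W' (try body) → 'J' (try body, no exception) → 'G' (finally) → 'Y' (after the try/except). Output: WJGY

Answer: WJGY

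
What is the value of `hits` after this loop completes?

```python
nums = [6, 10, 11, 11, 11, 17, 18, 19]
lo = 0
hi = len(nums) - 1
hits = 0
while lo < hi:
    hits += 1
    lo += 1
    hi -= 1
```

Iterations until pointers meet (list length 8)
`hits` takes the values: 0 → 1 → 2 → 3 → 4

Answer: 4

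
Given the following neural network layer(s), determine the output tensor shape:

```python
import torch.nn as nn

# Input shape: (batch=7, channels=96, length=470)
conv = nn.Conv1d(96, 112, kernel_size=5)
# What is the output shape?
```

Input: (7, 96, 470) -> Output: (7, 112, 466)

Answer: (7, 112, 466)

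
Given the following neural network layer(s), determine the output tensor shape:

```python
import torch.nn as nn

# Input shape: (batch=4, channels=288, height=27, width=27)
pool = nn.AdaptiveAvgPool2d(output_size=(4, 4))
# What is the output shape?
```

Input: (4, 288, 27, 27) -> Output: (4, 288, 4, 4)

Answer: (4, 288, 4, 4)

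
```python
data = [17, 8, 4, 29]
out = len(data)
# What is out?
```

Trace:
`data = [17, 8, 4, 29]` → data = [17, 8, 4, 29]
`out = len(data)` → out = 4
So out = 4

Answer: 4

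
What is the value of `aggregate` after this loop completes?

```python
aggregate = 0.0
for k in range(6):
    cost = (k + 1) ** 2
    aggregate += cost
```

Sum of squared losses 1² + 2² + ... + 6²
`aggregate` takes the values: 0.0 → 1.0 → 5.0 → 14.0 → 30.0 → 55.0 → 91.0

Answer: 91.0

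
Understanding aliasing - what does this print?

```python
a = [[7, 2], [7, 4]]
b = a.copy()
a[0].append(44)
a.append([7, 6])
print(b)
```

Key concept: shallow copy with nested lists.
Step by step:
`a = [[7, 2], [7, 4]]` → a = [[7, 2], [7, 4]]
`b = a.copy()` → b = [[7, 2], [7, 4]]
`a[0].append(44)` → a = [[7, 2, 44], [7, 4]]; b = [[7, 2, 44], [7, 4]]
`a.append([7, 6])` → a = [[7, 2, 44], [7, 4], [7, 6]]
`print(b)` → prints [[7, 2, 44], [7, 4]]

Answer: [[7, 2, 44], [7, 4]]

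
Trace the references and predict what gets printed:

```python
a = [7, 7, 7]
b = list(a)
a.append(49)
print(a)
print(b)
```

Key concept: list() constructor creates copy.
Step by step:
`a = [7, 7, 7]` → a = [7, 7, 7]
`b = list(a)` → b = [7, 7, 7]
`a.append(49)` → a = [7, 7, 7, 49]
`print(a)` → prints [7, 7, 7, 49]
`print(b)` → prints [7, 7, 7]

Answer:
[7, 7, 7, 49]
[7, 7, 7]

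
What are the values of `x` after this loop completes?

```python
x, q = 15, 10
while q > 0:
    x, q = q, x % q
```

GCD of 15 and 10
`x` takes the values: 15 → 10 → 5

Answer: 5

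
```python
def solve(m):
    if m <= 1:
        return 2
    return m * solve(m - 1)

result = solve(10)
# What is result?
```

solve(10) = 10 * 9 * 8 * 7 * 6 * 5 * 4 * 3 * 2 * 2 = 7257600

Answer: 7257600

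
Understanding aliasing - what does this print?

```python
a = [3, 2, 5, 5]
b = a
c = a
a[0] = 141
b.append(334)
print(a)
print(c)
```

Key concept: multiple aliases.
Step by step:
`a = [3, 2, 5, 5]` → a = [3, 2, 5, 5]
`b = a` → b = [3, 2, 5, 5] (same object as a)
`c = a` → c = [3, 2, 5, 5] (same object as a, b)
`a[0] = 141` → a = [141, 2, 5, 5] (same object as b, c); b = [141, 2, 5, 5] (same object as a, c); c = [141, 2, 5, 5] (same object as a, b)
`b.append(334)` → a = [141, 2, 5, 5, 334] (same object as b, c); b = [141, 2, 5, 5, 334] (same object as a, c); c = [141, 2, 5, 5, 334] (same object as a, b)
`print(a)` → prints [141, 2, 5, 5, 334]
`print(c)` → prints [141, 2, 5, 5, 334]

Answer:
[141, 2, 5, 5, 334]
[141, 2, 5, 5, 334]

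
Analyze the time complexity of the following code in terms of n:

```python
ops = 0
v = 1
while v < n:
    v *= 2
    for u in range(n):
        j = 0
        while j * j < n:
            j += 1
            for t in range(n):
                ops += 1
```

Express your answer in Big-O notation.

Each loop level contributes: log n × n × √n × n. Multiplying the contributions gives O(n^2√n log n).

Answer: O(n^2√n log n)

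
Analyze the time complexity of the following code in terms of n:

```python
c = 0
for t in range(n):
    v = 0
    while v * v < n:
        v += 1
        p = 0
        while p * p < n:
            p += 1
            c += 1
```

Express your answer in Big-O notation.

Each loop level contributes: n × √n × √n. Multiplying the contributions gives O(n^2).

Answer: O(n^2)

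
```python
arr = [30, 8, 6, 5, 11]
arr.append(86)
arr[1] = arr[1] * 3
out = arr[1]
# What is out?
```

Trace:
`arr = [30, 8, 6, 5, 11]` → arr = [30, 8, 6, 5, 11]
`arr.append(86)` → arr = [30, 8, 6, 5, 11, 86]
`arr[1] = arr[1] * 3` → arr = [30, 24, 6, 5, 11, 86]
`out = arr[1]` → out = 24
So out = 24

Answer: 24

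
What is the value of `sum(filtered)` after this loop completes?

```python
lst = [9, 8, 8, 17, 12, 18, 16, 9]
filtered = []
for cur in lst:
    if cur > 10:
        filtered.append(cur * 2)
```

Sum of doubled values > 10
`filtered` takes the values: [] → [34] → [34, 24] → [34, 24, 36] → [34, 24, 36, 32]
So `sum(filtered)` = 126

Answer: 126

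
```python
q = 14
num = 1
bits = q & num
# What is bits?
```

Trace:
`q = 14` → q = 14
`num = 1` → num = 1
`bits = q & num` → bits = 0
So bits = 0

Answer: 0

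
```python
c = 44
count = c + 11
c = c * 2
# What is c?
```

Trace:
`c = 44` → c = 44
`count = c + 11` → count = 55
`c = c * 2` → c = 88
So c = 88

Answer: 88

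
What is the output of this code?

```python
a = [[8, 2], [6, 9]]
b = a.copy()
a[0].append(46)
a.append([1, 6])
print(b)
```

Key concept: shallow copy with nested lists.
Step by step:
`a = [[8, 2], [6, 9]]` → a = [[8, 2], [6, 9]]
`b = a.copy()` → b = [[8, 2], [6, 9]]
`a[0].append(46)` → a = [[8, 2, 46], [6, 9]]; b = [[8, 2, 46], [6, 9]]
`a.append([1, 6])` → a = [[8, 2, 46], [6, 9], [1, 6]]
`print(b)` → prints [[8, 2, 46], [6, 9]]

Answer: [[8, 2, 46], [6, 9]]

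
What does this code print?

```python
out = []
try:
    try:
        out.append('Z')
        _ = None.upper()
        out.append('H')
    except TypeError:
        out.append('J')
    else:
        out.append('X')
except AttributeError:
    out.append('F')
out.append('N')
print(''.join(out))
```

Execution trace: 'Z' (try body) → 'F' (outer except AttributeError) → 'N' (after the try/except). Output: ZFN

Answer: ZFN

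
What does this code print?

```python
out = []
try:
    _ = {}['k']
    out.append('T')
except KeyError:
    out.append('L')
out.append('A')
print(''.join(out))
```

Execution trace: 'L' (except KeyError) → 'A' (after the try/except). Output: LA

Answer: LA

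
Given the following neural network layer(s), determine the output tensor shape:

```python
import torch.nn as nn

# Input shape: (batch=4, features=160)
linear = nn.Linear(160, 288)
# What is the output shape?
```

Input: (4, 160) -> Output: (4, 288)

Answer: (4, 288)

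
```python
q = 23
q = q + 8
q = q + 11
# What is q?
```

Trace:
`q = 23` → q = 23
`q = q + 8` → q = 31
`q = q + 11` → q = 42
So q = 42

Answer: 42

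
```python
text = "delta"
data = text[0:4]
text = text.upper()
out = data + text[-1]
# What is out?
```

Trace:
`text = "delta"` → text = 'delta'
`data = text[0:4]` → data = 'delt'
`text = text.upper()` → text = 'DELTA'
`out = data + text[-1]` → out = 'deltA'
So out = 'deltA'

Answer: 'deltA'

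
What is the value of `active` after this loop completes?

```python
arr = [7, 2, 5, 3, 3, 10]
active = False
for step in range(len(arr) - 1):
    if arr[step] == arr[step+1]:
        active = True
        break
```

Check consecutive duplicates in [7, 2, 5, 3, 3, 10]
`active` takes the values: False → True

Answer: True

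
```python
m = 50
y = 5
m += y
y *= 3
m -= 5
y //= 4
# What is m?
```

Trace:
`m = 50` → m = 50
`y = 5` → y = 5
`m += y` → m = 55
`y *= 3` → y = 15
`m -= 5` → m = 50
`y //= 4` → y = 3
So m = 50

Answer: 50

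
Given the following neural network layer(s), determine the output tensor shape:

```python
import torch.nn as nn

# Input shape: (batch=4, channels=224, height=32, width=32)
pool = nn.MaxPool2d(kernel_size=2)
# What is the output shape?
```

Input: (4, 224, 32, 32) -> Output: (4, 224, 16, 16)

Answer: (4, 224, 16, 16)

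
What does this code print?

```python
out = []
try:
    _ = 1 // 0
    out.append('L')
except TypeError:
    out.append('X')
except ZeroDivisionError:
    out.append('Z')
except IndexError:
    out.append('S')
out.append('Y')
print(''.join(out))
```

Execution trace: 'Z' (except ZeroDivisionError) → 'Y' (after the try/except). Output: ZY

Answer: ZY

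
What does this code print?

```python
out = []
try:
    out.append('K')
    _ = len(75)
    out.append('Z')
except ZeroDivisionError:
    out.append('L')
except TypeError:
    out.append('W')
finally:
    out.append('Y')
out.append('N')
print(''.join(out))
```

Execution trace: 'K' (try body) → 'W' (except TypeError) → 'Y' (finally) → 'N' (after the try/except). Output: KWYN

Answer: KWYN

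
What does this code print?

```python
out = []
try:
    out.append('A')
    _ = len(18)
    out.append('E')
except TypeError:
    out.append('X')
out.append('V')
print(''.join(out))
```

Execution trace: 'A' (try body) → 'X' (except TypeError) → 'V' (after the try/except). Output: AXV

Answer: AXV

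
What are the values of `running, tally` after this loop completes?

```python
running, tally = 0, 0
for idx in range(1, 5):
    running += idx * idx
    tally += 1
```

Sum of squares and count
`running, tally` takes the values: (0, 0) → (1, 0) → (1, 1) → (5, 1) → (5, 2) → (14, 2) → (14, 3) → (30, 3) → (30, 4)

Answer: 30, 4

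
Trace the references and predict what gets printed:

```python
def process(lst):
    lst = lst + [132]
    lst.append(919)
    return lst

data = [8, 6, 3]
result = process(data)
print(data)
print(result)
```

Key concept: rebinding parameter vs mutation.
Step by step:
`data = [8, 6, 3]` → data = [8, 6, 3]
`result = process(data)` → result = [8, 6, 3, 132, 919]
`print(data)` → prints [8, 6, 3]
`print(result)` → prints [8, 6, 3, 132, 919]

Answer:
[8, 6, 3]
[8, 6, 3, 132, 919]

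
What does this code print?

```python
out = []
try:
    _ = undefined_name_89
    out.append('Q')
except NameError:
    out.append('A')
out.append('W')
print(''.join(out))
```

Execution trace: 'A' (except NameError) → 'W' (after the try/except). Output: AW

Answer: AW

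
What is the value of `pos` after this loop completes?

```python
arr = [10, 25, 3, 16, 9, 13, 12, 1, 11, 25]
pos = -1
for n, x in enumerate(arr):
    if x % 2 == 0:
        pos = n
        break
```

First even number index in [10, 25, 3, 16, 9, 13, 12, 1, 11, 25]
`pos` takes the values: -1 → 0

Answer: 0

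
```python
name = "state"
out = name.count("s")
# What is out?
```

Trace:
`name = "state"` → name = 'state'
`out = name.count("s")` → out = 1
So out = 1

Answer: 1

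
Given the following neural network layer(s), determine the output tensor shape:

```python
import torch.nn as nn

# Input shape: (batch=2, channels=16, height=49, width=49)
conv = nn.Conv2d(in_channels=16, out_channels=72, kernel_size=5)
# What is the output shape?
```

Input: (2, 16, 49, 49) -> Output: (2, 72, 45, 45)

Answer: (2, 72, 45, 45)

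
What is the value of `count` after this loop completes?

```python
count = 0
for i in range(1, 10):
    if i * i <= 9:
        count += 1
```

Count numbers where i² ≤ 9
`count` takes the values: 0 → 1 → 2 → 3

Answer: 3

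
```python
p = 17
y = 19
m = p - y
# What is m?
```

Trace:
`p = 17` → p = 17
`y = 19` → y = 19
`m = p - y` → m = -2
So m = -2

Answer: -2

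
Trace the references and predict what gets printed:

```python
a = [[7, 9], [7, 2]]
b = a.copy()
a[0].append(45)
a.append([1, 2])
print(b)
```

Key concept: shallow copy with nested lists.
Step by step:
`a = [[7, 9], [7, 2]]` → a = [[7, 9], [7, 2]]
`b = a.copy()` → b = [[7, 9], [7, 2]]
`a[0].append(45)` → a = [[7, 9, 45], [7, 2]]; b = [[7, 9, 45], [7, 2]]
`a.append([1, 2])` → a = [[7, 9, 45], [7, 2], [1, 2]]
`print(b)` → prints [[7, 9, 45], [7, 2]]

Answer: [[7, 9, 45], [7, 2]]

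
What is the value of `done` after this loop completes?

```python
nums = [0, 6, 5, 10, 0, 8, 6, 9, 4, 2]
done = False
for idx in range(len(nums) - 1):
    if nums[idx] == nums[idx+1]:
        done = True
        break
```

Check consecutive duplicates in [0, 6, 5, 10, 0, 8, 6, 9, 4, 2]
`done` takes the values: False

Answer: False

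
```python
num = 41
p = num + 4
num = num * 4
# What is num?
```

Trace:
`num = 41` → num = 41
`p = num + 4` → p = 45
`num = num * 4` → num = 164
So num = 164

Answer: 164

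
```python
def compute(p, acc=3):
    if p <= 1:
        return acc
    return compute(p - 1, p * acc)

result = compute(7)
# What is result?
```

Accumulator trace (n, acc): (7, 3) -> (6, 21) -> (5, 126) -> (4, 630) -> (3, 2520) -> (2, 7560) -> (1, 15120) -> return 15120

Answer: 15120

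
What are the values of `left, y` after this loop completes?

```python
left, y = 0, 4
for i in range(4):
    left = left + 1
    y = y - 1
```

left goes 0→4, y goes 4→0
`left, y` takes the values: (0, 4) → (1, 4) → (1, 3) → (2, 3) → (2, 2) → (3, 2) → (3, 1) → (4, 1) → (4, 0)

Answer: 4, 0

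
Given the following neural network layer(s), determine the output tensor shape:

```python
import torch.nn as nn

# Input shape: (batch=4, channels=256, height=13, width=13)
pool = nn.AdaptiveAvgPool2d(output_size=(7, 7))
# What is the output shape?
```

Input: (4, 256, 13, 13) -> Output: (4, 256, 7, 7)

Answer: (4, 256, 7, 7)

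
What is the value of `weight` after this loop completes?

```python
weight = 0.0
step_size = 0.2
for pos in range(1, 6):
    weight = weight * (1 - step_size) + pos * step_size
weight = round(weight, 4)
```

Moving average with lr=0.2
`weight` takes the values: 0.0 → 0.2 → 0.56 → 1.048 → 1.6384 → 2.31072 → 2.3107

Answer: 2.3107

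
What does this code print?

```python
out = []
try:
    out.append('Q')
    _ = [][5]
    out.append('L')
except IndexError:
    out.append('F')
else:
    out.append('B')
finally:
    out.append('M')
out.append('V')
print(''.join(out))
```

Execution trace: 'Q' (try body) → 'F' (except IndexError) → 'M' (finally) → 'V' (after the try/except). Output: QFMV

Answer: QFMV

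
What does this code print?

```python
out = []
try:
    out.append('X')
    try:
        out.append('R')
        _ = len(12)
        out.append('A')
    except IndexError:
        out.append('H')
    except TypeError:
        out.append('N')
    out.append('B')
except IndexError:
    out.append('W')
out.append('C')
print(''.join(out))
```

Execution trace: 'X' (try body) → 'R' (inner try body) → 'N' (inner except TypeError) → 'B' (try body, no exception) → 'C' (after the try/except). Output: XRNBC

Answer: XRNBC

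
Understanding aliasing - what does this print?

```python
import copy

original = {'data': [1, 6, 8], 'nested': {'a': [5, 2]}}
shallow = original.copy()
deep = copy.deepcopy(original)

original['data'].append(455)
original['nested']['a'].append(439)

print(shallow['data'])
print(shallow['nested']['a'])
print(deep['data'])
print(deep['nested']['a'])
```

Key concept: comparing shallow vs deep copy.
Step by step:
`original = {'data': [1, 6, 8], 'nested': {'a': [5, 2]}}` → original = {'data': [1, 6, 8], 'nested': {'a': [5, 2]}}
`shallow = original.copy()` → shallow = {'data': [1, 6, 8], 'nested': {'a': [5, 2]}}
`deep = copy.deepcopy(original)` → deep = {'data': [1, 6, 8], 'nested': {'a': [5, 2]}}
`original['data'].append(455)` → original = {'data': [1, 6, 8, 455], 'nested': {'a': [5, 2]}}; shallow = {'data': [1, 6, 8, 455], 'nested': {'a': [5, 2]}}
`original['nested']['a'].append(439)` → original = {'data': [1, 6, 8, 455], 'nested': {'a': [5, 2, 439]}}; shallow = {'data': [1, 6, 8, 455], 'nested': {'a': [5, 2, 439]}}
`print(shallow['data'])` → prints [1, 6, 8, 455]
`print(shallow['nested']['a'])` → prints [5, 2, 439]
`print(deep['data'])` → prints [1, 6, 8]
`print(deep['nested']['a'])` → prints [5, 2]

Answer:
[1, 6, 8, 455]
[5, 2, 439]
[1, 6, 8]
[5, 2]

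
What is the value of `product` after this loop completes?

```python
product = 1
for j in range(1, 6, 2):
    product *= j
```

Product of 1, 3, 5, ... up to 5
`product` takes the values: 1 → 3 → 15

Answer: 15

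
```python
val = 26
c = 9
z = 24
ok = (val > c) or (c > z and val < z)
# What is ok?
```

Trace:
`val = 26` → val = 26
`c = 9` → c = 9
`z = 24` → z = 24
`ok = (val > c) or (c > z and val < z)` → ok = True
So ok = True

Answer: True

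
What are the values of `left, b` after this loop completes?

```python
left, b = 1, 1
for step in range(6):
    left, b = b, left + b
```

Fibonacci: after 6 iterations
`left, b` takes the values: (1, 1) → (1, 2) → (2, 3) → (3, 5) → (5, 8) → (8, 13) → (13, 21)

Answer: 13, 21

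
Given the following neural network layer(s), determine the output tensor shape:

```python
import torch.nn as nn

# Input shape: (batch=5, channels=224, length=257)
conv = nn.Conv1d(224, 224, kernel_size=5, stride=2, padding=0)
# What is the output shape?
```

Input: (5, 224, 257) -> Output: (5, 224, 127)

Answer: (5, 224, 127)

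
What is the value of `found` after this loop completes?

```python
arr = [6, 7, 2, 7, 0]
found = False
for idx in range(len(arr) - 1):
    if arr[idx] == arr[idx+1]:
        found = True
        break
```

Check consecutive duplicates in [6, 7, 2, 7, 0]
`found` takes the values: False

Answer: False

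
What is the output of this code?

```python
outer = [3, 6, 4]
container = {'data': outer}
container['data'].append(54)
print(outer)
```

Key concept: dict holds reference to list.
Step by step:
`outer = [3, 6, 4]` → outer = [3, 6, 4]
`container = {'data': outer}` → container = {'data': [3, 6, 4]}
`container['data'].append(54)` → outer = [3, 6, 4, 54]; container = {'data': [3, 6, 4, 54]}
`print(outer)` → prints [3, 6, 4, 54]

Answer: [3, 6, 4, 54]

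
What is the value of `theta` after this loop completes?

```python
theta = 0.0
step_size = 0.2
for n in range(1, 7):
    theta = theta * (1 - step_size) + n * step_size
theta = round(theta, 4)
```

Moving average with lr=0.2
`theta` takes the values: 0.0 → 0.2 → 0.56 → 1.048 → 1.6384 → 2.31072 → 3.048576 → 3.0486

Answer: 3.0486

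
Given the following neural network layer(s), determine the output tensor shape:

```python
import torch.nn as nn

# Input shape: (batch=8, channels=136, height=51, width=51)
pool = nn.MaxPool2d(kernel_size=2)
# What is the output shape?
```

Input: (8, 136, 51, 51) -> Output: (8, 136, 25, 25)

Answer: (8, 136, 25, 25)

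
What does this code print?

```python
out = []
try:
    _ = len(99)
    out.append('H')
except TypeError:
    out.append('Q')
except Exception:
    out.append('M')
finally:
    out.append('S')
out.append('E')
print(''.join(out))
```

Execution trace: 'Q' (except TypeError) → 'S' (finally) → 'E' (after the try/except). Output: QSE

Answer: QSE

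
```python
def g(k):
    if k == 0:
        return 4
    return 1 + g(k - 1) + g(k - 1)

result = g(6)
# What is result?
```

g(k) = 1 + 2·g(k-1), g(0)=4. Closed form: (4+1)·2^6 - 1 = 319.

Answer: 319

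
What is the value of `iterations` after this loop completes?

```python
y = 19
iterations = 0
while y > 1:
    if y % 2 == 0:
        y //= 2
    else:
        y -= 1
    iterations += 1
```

Steps to reduce 19 to 1
`iterations` takes the values: 0 → 1 → 2 → 3 → 4 → 5 → 6

Answer: 6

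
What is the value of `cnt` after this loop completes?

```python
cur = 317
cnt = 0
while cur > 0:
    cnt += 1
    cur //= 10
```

Count digits by repeated division by 10
`cnt` takes the values: 0 → 1 → 2 → 3

Answer: 3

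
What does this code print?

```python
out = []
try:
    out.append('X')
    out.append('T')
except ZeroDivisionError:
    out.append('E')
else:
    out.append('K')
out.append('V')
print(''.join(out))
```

Execution trace: 'X' (try body) → 'T' (try body, no exception) → 'K' (else) → 'V' (after the try/except). Output: XTKV

Answer: XTKV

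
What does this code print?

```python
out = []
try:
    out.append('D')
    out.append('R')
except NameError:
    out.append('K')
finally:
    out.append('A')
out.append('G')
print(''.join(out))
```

Execution trace: 'D' (try body) → 'R' (try body, no exception) → 'A' (finally) → 'G' (after the try/except). Output: DRAG

Answer: DRAG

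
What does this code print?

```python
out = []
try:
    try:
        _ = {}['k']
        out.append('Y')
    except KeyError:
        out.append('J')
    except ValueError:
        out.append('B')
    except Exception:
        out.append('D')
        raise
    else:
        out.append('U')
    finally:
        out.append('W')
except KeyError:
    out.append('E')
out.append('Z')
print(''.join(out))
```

Execution trace: 'J' (inner except KeyError) → 'W' (inner finally) → 'Z' (after the try/except). Output: JWZ

Answer: JWZ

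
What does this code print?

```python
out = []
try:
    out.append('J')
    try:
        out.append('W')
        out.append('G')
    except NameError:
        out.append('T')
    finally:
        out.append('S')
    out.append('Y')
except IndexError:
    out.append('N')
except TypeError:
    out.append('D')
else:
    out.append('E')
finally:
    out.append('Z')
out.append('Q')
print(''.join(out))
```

Execution trace: 'J' (try body) → 'W' (inner try body) → 'G' (inner try body, no exception) → 'S' (inner finally) → 'Y' (try body, no exception) → 'E' (else) → 'Z' (finally) → 'Q' (after the try/except). Output: JWGSYEZQ

Answer: JWGSYEZQ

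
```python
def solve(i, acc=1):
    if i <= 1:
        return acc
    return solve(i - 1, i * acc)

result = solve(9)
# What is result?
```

Accumulator trace (n, acc): (9, 1) -> (8, 9) -> (7, 72) -> (6, 504) -> (5, 3024) -> (4, 15120) -> (3, 60480) -> (2, 181440) -> (1, 362880) -> return 362880

Answer: 362880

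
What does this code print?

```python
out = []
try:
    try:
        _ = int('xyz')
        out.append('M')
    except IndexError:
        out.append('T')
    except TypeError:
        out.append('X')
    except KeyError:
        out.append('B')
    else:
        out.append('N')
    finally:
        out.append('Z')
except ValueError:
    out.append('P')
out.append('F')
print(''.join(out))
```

Execution trace: 'Z' (finally) → 'P' (outer except ValueError) → 'F' (after the try/except). Output: ZPF

Answer: ZPF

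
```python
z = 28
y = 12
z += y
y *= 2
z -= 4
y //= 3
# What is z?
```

Trace:
`z = 28` → z = 28
`y = 12` → y = 12
`z += y` → z = 40
`y *= 2` → y = 24
`z -= 4` → z = 36
`y //= 3` → y = 8
So z = 36

Answer: 36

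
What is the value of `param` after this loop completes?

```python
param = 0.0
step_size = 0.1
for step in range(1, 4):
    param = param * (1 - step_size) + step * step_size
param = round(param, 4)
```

Moving average with lr=0.1
`param` takes the values: 0.0 → 0.1 → 0.29 → 0.561

Answer: 0.561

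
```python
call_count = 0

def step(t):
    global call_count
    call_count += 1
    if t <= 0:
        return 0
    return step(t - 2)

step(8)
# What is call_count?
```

Linear recursion stepping by 2: 5 calls from t=8 down to ≤0.

Answer: 5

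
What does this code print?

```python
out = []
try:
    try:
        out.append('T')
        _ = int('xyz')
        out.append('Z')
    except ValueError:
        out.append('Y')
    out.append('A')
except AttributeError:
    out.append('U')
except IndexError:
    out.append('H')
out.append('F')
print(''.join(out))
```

Execution trace: 'T' (inner try body) → 'Y' (inner except ValueError) → 'A' (try body, no exception) → 'F' (after the try/except). Output: TYAF

Answer: TYAF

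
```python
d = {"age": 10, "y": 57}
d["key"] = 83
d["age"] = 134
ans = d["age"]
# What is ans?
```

Trace:
`d = {"age": 10, "y": 57}` → d = {'age': 10, 'y': 57}
`d["key"] = 83` → d = {'age': 10, 'y': 57, 'key': 83}
`d["age"] = 134` → d = {'age': 134, 'y': 57, 'key': 83}
`ans = d["age"]` → ans = 134
So ans = 134

Answer: 134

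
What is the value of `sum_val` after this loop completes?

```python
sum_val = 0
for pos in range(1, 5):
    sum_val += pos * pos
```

Sum of squares 1² to 4² = 30
`sum_val` takes the values: 0 → 1 → 5 → 14 → 30

Answer: 30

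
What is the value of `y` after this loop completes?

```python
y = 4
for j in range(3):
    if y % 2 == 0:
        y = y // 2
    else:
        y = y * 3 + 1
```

Collatz-style transformation from 4
`y` takes the values: 4 → 2 → 1 → 4

Answer: 4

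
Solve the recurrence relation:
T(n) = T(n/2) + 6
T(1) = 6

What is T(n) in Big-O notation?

Each step divides n by 2 and adds 6. After log_2(n) steps we reach T(1)=6. So T(n) = 6·log_2(n) + 6 = O(log n).

Answer: O(log n)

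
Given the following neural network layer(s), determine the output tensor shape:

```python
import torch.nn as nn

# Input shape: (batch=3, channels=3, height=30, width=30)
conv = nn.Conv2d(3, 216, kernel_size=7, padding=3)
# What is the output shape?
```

Input: (3, 3, 30, 30) -> Output: (3, 216, 30, 30)

Answer: (3, 216, 30, 30)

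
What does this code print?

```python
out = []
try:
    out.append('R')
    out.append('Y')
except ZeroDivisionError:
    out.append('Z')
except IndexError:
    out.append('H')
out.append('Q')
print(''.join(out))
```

Execution trace: 'R' (try body) → 'Y' (try body, no exception) → 'Q' (after the try/except). Output: RYQ

Answer: RYQ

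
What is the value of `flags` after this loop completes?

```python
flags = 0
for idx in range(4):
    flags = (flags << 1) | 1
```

Build 4 consecutive 1-bits: 0b1111
`flags` takes the values: 0 → 1 → 3 → 7 → 15

Answer: 15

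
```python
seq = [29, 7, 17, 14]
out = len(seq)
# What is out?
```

Trace:
`seq = [29, 7, 17, 14]` → seq = [29, 7, 17, 14]
`out = len(seq)` → out = 4
So out = 4

Answer: 4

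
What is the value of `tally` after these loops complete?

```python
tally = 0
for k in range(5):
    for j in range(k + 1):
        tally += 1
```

Triangle: 1 + 2 + ... + 5
`tally` takes the values: 0 → 1 → 2 → 3 → 4 → 5 → 6 → 7 → 8 → 9 → 10 → 11 → 12 → 13 → 14 → 15

Answer: 15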